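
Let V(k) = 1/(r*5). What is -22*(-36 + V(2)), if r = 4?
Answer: 7909/10 ≈ 790.90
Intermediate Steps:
V(k) = 1/20 (V(k) = 1/(4*5) = 1/20)
-22*(-36 + V(2)) = -22*(-36 + 1/20) = -22*(-719/20) = 7909/10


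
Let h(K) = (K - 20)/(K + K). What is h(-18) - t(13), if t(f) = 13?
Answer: -215/18 ≈ -11.944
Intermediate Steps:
h(K) = (-20 + K)/(2*K) (h(K) = (-20 + K)/((2*K)) = (-20 + K)*(1/(2*K)) = (-20 + K)/(2*K))
h(-18) - t(13) = (1/2)*(-20 - 18)/(-18) - 1*13 = (1/2)*(-1/18)*(-38) - 13 = 19/18 - 13 = -215/18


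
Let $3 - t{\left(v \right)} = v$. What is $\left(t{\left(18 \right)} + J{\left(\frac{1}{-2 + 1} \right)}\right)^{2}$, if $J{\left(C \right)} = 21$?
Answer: $36$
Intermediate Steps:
$t{\left(v \right)} = 3 - v$
$\left(t{\left(18 \right)} + J{\left(\frac{1}{-2 + 1} \right)}\right)^{2} = \left(\left(3 - 18\right) + 21\right)^{2} = \left(-15 + 21\right)^{2} = 6^{2} = 36$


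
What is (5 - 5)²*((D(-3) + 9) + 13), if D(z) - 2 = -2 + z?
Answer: 0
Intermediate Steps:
D(z) = z (D(z) = 2 + (-2 + z) = z)
(5 - 5)²*((D(-3) + 9) + 13) = (5 - 5)²*((-3 + 9) + 13) = 0²*(6 + 13) = 0*19 = 0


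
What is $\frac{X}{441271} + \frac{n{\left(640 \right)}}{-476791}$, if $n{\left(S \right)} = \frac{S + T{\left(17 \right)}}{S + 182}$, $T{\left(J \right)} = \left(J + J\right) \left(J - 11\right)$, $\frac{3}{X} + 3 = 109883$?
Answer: $- \frac{20460865973257}{9501537975810885480} \approx -2.1534 \cdot 10^{-6}$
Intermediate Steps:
$X = \frac{3}{109880}$ ($X = \frac{3}{-3 + 109883} = \frac{3}{109880} \approx 2.7303 \cdot 10^{-5}$)
$T{\left(J \right)} = 2 J \left(-11 + J\right)$
$n{\left(S \right)} = \frac{204 + S}{182 + S}$ ($n{\left(S \right)} = \frac{S + 2 \cdot 17 \left(-11 + 17\right)}{S + 182} = \frac{S + 2 \cdot 17 \cdot 6}{182 + S} = \frac{S + 204}{182 + S} = \frac{204 + S}{182 + S}$)
$\frac{X}{441271} + \frac{n{\left(640 \right)}}{-476791} = \frac{3}{109880 \cdot 441271} + \frac{\frac{1}{182 + 640} \left(204 + 640\right)}{-476791} = \frac{3}{109880} \cdot \frac{1}{441271} + \frac{1}{822} \cdot 844 \left(- \frac{1}{476791}\right) = \frac{3}{48486857480} + \frac{1}{822} \cdot 844 \left(- \frac{1}{476791}\right) = \frac{3}{48486857480} + \frac{422}{411} \left(- \frac{1}{476791}\right) = \frac{3}{48486857480} - \frac{422}{195961101} = - \frac{20460865973257}{9501537975810885480}$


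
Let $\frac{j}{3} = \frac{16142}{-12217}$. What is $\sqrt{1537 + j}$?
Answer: $\frac{\sqrt{228813451351}}{12217} \approx 39.154$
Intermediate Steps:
$j = - \frac{48426}{12217}$ ($j = 3 \frac{16142}{-12217} = 3 \cdot 16142 \left(- \frac{1}{12217}\right) = 3 \left(- \frac{16142}{12217}\right) = - \frac{48426}{12217} \approx -3.9638$)
$\sqrt{1537 + j} = \sqrt{1537 - \frac{48426}{12217}} = \sqrt{\frac{18729103}{12217}} = \frac{\sqrt{228813451351}}{12217}$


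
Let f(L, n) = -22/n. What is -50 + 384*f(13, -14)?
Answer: 3874/7 ≈ 553.43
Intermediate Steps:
-50 + 384*f(13, -14) = -50 + 384*(-22/(-14)) = -50 + 384*(-22*(-1/14)) = -50 + 384*(11/7) = -50 + 4224/7 = 3874/7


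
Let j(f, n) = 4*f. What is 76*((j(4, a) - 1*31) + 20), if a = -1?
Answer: 380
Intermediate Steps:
76*((j(4, a) - 1*31) + 20) = 76*((4*4 - 1*31) + 20) = 76*((16 - 31) + 20) = 76*(-15 + 20) = 76*5 = 380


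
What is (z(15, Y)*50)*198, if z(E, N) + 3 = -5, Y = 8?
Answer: -79200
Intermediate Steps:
z(E, N) = -8 (z(E, N) = -3 - 5 = -8)
(z(15, Y)*50)*198 = -8*50*198 = -400*198 = -79200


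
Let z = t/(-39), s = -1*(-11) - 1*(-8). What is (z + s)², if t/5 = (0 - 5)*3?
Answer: 73984/169 ≈ 437.78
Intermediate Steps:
t = -75 (t = 5*((0 - 5)*3) = 5*(-5*3) = 5*(-15) = -75)
s = 19 (s = 11 + 8 = 19)
z = 25/13 (z = -75/(-39) = -75*(-1/39) = 25/13 ≈ 1.9231)
(z + s)² = (25/13 + 19)² = (272/13)² = 73984/169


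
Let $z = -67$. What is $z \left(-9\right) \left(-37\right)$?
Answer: $-22311$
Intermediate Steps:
$z \left(-9\right) \left(-37\right) = \left(-67\right) \left(-9\right) \left(-37\right) = 603 \left(-37\right) = -22311$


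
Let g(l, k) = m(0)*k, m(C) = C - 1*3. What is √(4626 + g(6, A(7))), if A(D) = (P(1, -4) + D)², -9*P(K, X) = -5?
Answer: √360834/9 ≈ 66.744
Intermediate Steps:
P(K, X) = 5/9 (P(K, X) = -⅑*(-5) = 5/9)
m(C) = -3 + C (m(C) = C - 3 = -3 + C)
A(D) = (5/9 + D)²
g(l, k) = -3*k (g(l, k) = (-3 + 0)*k = -3*k)
√(4626 + g(6, A(7))) = √(4626 - (5 + 9*7)²/27) = √(4626 - (5 + 63)²/27) = √(4626 - 68²/27) = √(4626 - 4624/27) = √(120278/27) = √360834/9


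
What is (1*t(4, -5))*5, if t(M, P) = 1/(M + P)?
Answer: -5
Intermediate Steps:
(1*t(4, -5))*5 = (1/(4 - 5))*5 = (1/(-1))*5 = (1*(-1))*5 = -1*5 = -5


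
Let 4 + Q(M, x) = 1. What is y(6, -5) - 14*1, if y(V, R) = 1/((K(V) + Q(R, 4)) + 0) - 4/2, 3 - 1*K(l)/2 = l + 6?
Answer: -337/21 ≈ -16.048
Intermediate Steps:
Q(M, x) = -3 (Q(M, x) = -4 + 1 = -3)
K(l) = -6 - 2*l (K(l) = 6 - 2*(l + 6) = 6 - 2*(6 + l) = 6 + (-12 - 2*l) = -6 - 2*l)
y(V, R) = -2 + 1/(-9 - 2*V) (y(V, R) = 1/(((-6 - 2*V) - 3) + 0) - 4/2 = 1/((-9 - 2*V) + 0) - 4*½ = 1/(-9 - 2*V) - 2 = -2 + 1/(-9 - 2*V))
y(6, -5) - 14*1 = (-19 - 4*6)/(9 + 2*6) - 14*1 = (-19 - 24)/(9 + 12) - 14 = -43/21 - 14 = -337/21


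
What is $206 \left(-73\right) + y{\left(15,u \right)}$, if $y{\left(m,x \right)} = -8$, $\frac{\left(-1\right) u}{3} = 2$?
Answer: $-15046$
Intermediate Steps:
$u = -6$ ($u = \left(-3\right) 2 = -6$)
$206 \left(-73\right) + y{\left(15,u \right)} = 206 \left(-73\right) - 8 = -15038 - 8 = -15046$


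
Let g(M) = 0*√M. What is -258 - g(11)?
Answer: -258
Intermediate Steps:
g(M) = 0
-258 - g(11) = -258 - 1*0 = -258 + 0 = -258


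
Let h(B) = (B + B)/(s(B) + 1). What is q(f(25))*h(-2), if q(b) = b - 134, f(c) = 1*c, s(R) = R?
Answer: -436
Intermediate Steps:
f(c) = c
q(b) = -134 + b
h(B) = 2*B/(1 + B) (h(B) = (B + B)/(B + 1) = (2*B)/(1 + B) = 2*B/(1 + B))
q(f(25))*h(-2) = (-134 + 25)*(2*(-2)/(1 - 2)) = -218*(-2)/(-1) = -218*(-2)*(-1) = -109*4 = -436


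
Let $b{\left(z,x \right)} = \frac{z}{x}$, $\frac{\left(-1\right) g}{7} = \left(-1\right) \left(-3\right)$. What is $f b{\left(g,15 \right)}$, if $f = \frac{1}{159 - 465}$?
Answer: $\frac{7}{1530} \approx 0.0045752$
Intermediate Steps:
$g = -21$ ($g = - 7 \left(\left(-1\right) \left(-3\right)\right) = \left(-7\right) 3 = -21$)
$f = - \frac{1}{306}$ ($f = \frac{1}{-306} = - \frac{1}{306} \approx -0.003268$)
$f b{\left(g,15 \right)} = - \frac{\left(-21\right) \frac{1}{15}}{306} = \left(- \frac{1}{306}\right) \left(- \frac{7}{5}\right) = \frac{7}{1530}$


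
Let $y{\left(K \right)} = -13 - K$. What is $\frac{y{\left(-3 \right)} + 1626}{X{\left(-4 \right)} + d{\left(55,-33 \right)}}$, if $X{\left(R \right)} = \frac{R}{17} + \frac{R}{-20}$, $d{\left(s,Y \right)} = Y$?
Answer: $- \frac{17170}{351} \approx -48.917$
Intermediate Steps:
$X{\left(R \right)} = \frac{3 R}{340}$ ($X{\left(R \right)} = R \frac{1}{17} + R \left(- \frac{1}{20}\right) = \frac{R}{17} - \frac{R}{20} = \frac{3 R}{340}$)
$\frac{y{\left(-3 \right)} + 1626}{X{\left(-4 \right)} + d{\left(55,-33 \right)}} = \frac{\left(-13 - -3\right) + 1626}{\frac{3}{340} \left(-4\right) - 33} = \frac{\left(-13 + 3\right) + 1626}{- \frac{3}{85} - 33} = \frac{-10 + 1626}{- \frac{2808}{85}} = 1616 \left(- \frac{85}{2808}\right) = - \frac{17170}{351}$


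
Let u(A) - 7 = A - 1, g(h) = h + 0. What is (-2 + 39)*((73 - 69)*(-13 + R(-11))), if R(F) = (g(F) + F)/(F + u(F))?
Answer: -3441/2 ≈ -1720.5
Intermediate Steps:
g(h) = h
u(A) = 6 + A (u(A) = 7 + (A - 1) = 7 + (-1 + A) = 6 + A)
R(F) = 2*F/(6 + 2*F) (R(F) = (F + F)/(F + (6 + F)) = (2*F)/(6 + 2*F) = 2*F/(6 + 2*F))
(-2 + 39)*((73 - 69)*(-13 + R(-11))) = (-2 + 39)*((73 - 69)*(-13 - 11/(3 - 11))) = 37*(4*(-13 - 11/(-8))) = 37*(4*(-13 - 11*(-⅛))) = 37*(4*(-13 + 11/8)) = 37*(4*(-93/8)) = 37*(-93/2) = -3441/2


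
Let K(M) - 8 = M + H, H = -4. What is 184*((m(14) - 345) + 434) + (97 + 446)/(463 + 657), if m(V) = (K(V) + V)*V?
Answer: 110665503/1120 ≈ 98809.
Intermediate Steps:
K(M) = 4 + M (K(M) = 8 + (M - 4) = 8 + (-4 + M) = 4 + M)
m(V) = V*(4 + 2*V) (m(V) = ((4 + V) + V)*V = (4 + 2*V)*V = V*(4 + 2*V))
184*((m(14) - 345) + 434) + (97 + 446)/(463 + 657) = 184*((2*14*(2 + 14) - 345) + 434) + (97 + 446)/(463 + 657) = 184*((2*14*16 - 345) + 434) + 543/1120 = 184*((448 - 345) + 434) + 543*(1/1120) = 184*(103 + 434) + 543/1120 = 184*537 + 543/1120 = 98808 + 543/1120 = 110665503/1120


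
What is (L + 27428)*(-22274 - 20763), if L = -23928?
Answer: -150629500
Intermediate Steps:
(L + 27428)*(-22274 - 20763) = (-23928 + 27428)*(-22274 - 20763) = 3500*(-43037) = -150629500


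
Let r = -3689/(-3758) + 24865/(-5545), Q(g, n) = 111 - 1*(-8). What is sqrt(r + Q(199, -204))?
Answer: sqrt(2006083120136870)/4167622 ≈ 10.747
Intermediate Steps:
Q(g, n) = 119 (Q(g, n) = 111 + 8 = 119)
r = -14597433/4167622 (r = -3689*(-1/3758) + 24865*(-1/5545) = 3689/3758 - 4973/1109 = -14597433/4167622 ≈ -3.5026)
sqrt(r + Q(199, -204)) = sqrt(-14597433/4167622 + 119) = sqrt(481349585/4167622) = sqrt(2006083120136870)/4167622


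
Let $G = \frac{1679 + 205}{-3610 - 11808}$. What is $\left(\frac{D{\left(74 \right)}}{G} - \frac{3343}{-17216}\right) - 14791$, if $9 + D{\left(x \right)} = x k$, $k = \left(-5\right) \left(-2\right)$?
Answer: $- \frac{168443221255}{8108736} \approx -20773.0$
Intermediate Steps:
$G = - \frac{942}{7709}$ ($G = \frac{1884}{-15418} = 1884 \left(- \frac{1}{15418}\right) = - \frac{942}{7709} \approx -0.12219$)
$k = 10$
$D{\left(x \right)} = -9 + 10 x$ ($D{\left(x \right)} = -9 + x 10 = -9 + 10 x$)
$\left(\frac{D{\left(74 \right)}}{G} - \frac{3343}{-17216}\right) - 14791 = \left(\frac{-9 + 10 \cdot 74}{- \frac{942}{7709}} - \frac{3343}{-17216}\right) - 14791 = \left(\left(-9 + 740\right) \left(- \frac{7709}{942}\right) - - \frac{3343}{17216}\right) - 14791 = \left(731 \left(- \frac{7709}{942}\right) + \frac{3343}{17216}\right) - 14791 = \left(- \frac{5635279}{942} + \frac{3343}{17216}\right) - 14791 = - \frac{48506907079}{8108736} - 14791 = - \frac{168443221255}{8108736}$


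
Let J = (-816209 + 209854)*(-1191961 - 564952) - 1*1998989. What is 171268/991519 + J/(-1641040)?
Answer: -528137899810234837/813561169880 ≈ -6.4917e+5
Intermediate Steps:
J = 1065310983126 (J = -606355*(-1756913) - 1998989 = 1065312982115 - 1998989 = 1065310983126)
171268/991519 + J/(-1641040) = 171268/991519 + 1065310983126/(-1641040) = 171268*(1/991519) + 1065310983126*(-1/1641040) = 171268/991519 - 532655491563/820520 = -528137899810234837/813561169880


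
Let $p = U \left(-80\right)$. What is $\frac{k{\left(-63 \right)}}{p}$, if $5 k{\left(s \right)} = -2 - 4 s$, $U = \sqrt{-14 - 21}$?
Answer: $\frac{i \sqrt{35}}{56} \approx 0.10564 i$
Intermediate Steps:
$U = i \sqrt{35}$ ($U = \sqrt{-35} = i \sqrt{35} \approx 5.9161 i$)
$p = - 80 i \sqrt{35}$ ($p = i \sqrt{35} \left(-80\right) = - 80 i \sqrt{35} \approx - 473.29 i$)
$k{\left(s \right)} = - \frac{2}{5} - \frac{4 s}{5}$ ($k{\left(s \right)} = \frac{-2 - 4 s}{5} = - \frac{2}{5} - \frac{4 s}{5}$)
$\frac{k{\left(-63 \right)}}{p} = \frac{- \frac{2}{5} - - \frac{252}{5}}{\left(-80\right) i \sqrt{35}} = \left(- \frac{2}{5} + \frac{252}{5}\right) \frac{i \sqrt{35}}{2800} = 50 \frac{i \sqrt{35}}{2800} = \frac{i \sqrt{35}}{56}$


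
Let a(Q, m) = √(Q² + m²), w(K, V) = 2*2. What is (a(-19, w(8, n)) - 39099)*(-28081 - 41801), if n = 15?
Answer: 2732316318 - 69882*√377 ≈ 2.7310e+9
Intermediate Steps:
w(K, V) = 4
(a(-19, w(8, n)) - 39099)*(-28081 - 41801) = (√((-19)² + 4²) - 39099)*(-28081 - 41801) = (√(361 + 16) - 39099)*(-69882) = (√377 - 39099)*(-69882) = (-39099 + √377)*(-69882) = 2732316318 - 69882*√377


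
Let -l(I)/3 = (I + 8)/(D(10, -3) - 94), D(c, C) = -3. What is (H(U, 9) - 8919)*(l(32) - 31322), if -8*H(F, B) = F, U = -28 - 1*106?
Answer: 54092100713/194 ≈ 2.7883e+8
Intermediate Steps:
U = -134 (U = -28 - 106 = -134)
l(I) = 24/97 + 3*I/97 (l(I) = -3*(I + 8)/(-3 - 94) = -3*(8 + I)/(-97) = -3*(8 + I)*(-1)/97 = -3*(-8/97 - I/97) = 24/97 + 3*I/97)
H(F, B) = -F/8
(H(U, 9) - 8919)*(l(32) - 31322) = (-⅛*(-134) - 8919)*((24/97 + (3/97)*32) - 31322) = (67/4 - 8919)*((24/97 + 96/97) - 31322) = -35609*(120/97 - 31322)/4 = -35609/4*(-3038114/97) = 54092100713/194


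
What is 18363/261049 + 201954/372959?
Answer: 59568535863/97360573991 ≈ 0.61183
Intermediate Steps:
18363/261049 + 201954/372959 = 59568535863/97360573991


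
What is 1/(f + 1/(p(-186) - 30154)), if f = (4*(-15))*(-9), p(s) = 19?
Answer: 30135/16272899 ≈ 0.0018519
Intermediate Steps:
f = 540 (f = -60*(-9) = 540)
1/(f + 1/(p(-186) - 30154)) = 1/(540 + 1/(19 - 30154)) = 1/(540 + 1/(-30135)) = 1/(540 - 1/30135) = 1/(16272899/30135) = 30135/16272899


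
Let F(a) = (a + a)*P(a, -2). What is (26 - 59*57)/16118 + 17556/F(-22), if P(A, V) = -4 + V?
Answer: 534255/8059 ≈ 66.293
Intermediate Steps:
F(a) = -12*a (F(a) = (a + a)*(-4 - 2) = (2*a)*(-6) = -12*a)
(26 - 59*57)/16118 + 17556/F(-22) = (26 - 59*57)/16118 + 17556/((-12*(-22))) = (26 - 3363)*(1/16118) + 17556/264 = -3337*1/16118 + 17556*(1/264) = -3337/16118 + 133/2 = 534255/8059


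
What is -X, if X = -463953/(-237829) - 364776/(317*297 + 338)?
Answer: 42916784193/22471748723 ≈ 1.9098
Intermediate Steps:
X = -42916784193/22471748723 (X = -463953*(-1/237829) - 364776/(94149 + 338) = 463953/237829 - 364776/94487 = -42916784193/22471748723 ≈ -1.9098)
-X = -1*(-42916784193/22471748723) = 42916784193/22471748723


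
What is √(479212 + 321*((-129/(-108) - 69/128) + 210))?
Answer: √1259901798/48 ≈ 739.48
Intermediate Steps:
√(479212 + 321*((-129/(-108) - 69/128) + 210)) = √(479212 + 321*((-129*(-1/108) - 69*1/128) + 210)) = √(479212 + 321*((43/36 - 69/128) + 210)) = √(479212 + 321*(755/1152 + 210)) = √(479212 + 321*(242675/1152)) = √(479212 + 25966225/384) = √(209983633/384) = √1259901798/48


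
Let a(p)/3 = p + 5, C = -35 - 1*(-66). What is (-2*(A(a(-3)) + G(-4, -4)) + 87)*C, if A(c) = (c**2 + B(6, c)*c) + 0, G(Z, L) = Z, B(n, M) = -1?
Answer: 1085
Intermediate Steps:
C = 31 (C = -35 + 66 = 31)
a(p) = 15 + 3*p (a(p) = 3*(p + 5) = 3*(5 + p) = 15 + 3*p)
A(c) = c**2 - c (A(c) = (c**2 - c) + 0 = c**2 - c)
(-2*(A(a(-3)) + G(-4, -4)) + 87)*C = (-2*((15 + 3*(-3))*(-1 + (15 + 3*(-3))) - 4) + 87)*31 = (-2*((15 - 9)*(-1 + (15 - 9)) - 4) + 87)*31 = (-2*(6*(-1 + 6) - 4) + 87)*31 = (-2*(6*5 - 4) + 87)*31 = (-2*(30 - 4) + 87)*31 = (-2*26 + 87)*31 = (-52 + 87)*31 = 35*31 = 1085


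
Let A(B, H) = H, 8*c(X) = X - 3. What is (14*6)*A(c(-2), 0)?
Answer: 0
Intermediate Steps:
c(X) = -3/8 + X/8 (c(X) = (X - 3)/8 = (-3 + X)/8 = -3/8 + X/8)
(14*6)*A(c(-2), 0) = (14*6)*0 = 84*0 = 0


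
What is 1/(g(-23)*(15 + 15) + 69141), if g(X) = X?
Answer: 1/68451 ≈ 1.4609e-5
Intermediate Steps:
1/(g(-23)*(15 + 15) + 69141) = 1/(-23*(15 + 15) + 69141) = 1/(-23*30 + 69141) = 1/(-690 + 69141) = 1/68451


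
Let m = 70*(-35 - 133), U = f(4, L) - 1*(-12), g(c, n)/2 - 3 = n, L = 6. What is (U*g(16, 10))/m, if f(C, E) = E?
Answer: -39/980 ≈ -0.039796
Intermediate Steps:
g(c, n) = 6 + 2*n
U = 18 (U = 6 - 1*(-12) = 6 + 12 = 18)
m = -11760 (m = 70*(-168) = -11760)
(U*g(16, 10))/m = (18*(6 + 2*10))/(-11760) = (18*(6 + 20))*(-1/11760) = (18*26)*(-1/11760) = 468*(-1/11760) = -39/980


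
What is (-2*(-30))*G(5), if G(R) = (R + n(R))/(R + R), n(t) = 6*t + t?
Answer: 240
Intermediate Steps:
n(t) = 7*t
G(R) = 4 (G(R) = (R + 7*R)/(R + R) = (8*R)/((2*R)) = (8*R)*(1/(2*R)) = 4)
(-2*(-30))*G(5) = -2*(-30)*4 = 60*4 = 240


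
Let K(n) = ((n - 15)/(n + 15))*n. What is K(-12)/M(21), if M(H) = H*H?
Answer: 12/49 ≈ 0.24490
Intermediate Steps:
M(H) = H²
K(n) = n*(-15 + n)/(15 + n) (K(n) = ((-15 + n)/(15 + n))*n = n*(-15 + n)/(15 + n))
K(-12)/M(21) = (-12*(-15 - 12)/(15 - 12))/(21²) = -12*(-27)/3/441 = -12*⅓*(-27)*(1/441) = 108*(1/441) = 12/49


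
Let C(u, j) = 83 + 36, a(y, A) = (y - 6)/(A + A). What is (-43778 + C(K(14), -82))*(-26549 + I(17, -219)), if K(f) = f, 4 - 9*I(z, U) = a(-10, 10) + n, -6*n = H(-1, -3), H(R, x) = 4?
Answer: 5795381361/5 ≈ 1.1591e+9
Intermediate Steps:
n = -2/3 (n = -1/6*4 = -2/3 ≈ -0.66667)
a(y, A) = (-6 + y)/(2*A) (a(y, A) = (-6 + y)/((2*A)) = (-6 + y)*(1/(2*A)) = (-6 + y)/(2*A))
I(z, U) = 82/135 (I(z, U) = 4/9 - ((1/2)*(-6 - 10)/10 - 2/3)/9 = 4/9 - ((1/2)*(1/10)*(-16) - 2/3)/9 = 4/9 - (-4/5 - 2/3)/9 = 4/9 - 1/9*(-22/15) = 4/9 + 22/135 = 82/135)
C(u, j) = 119
(-43778 + C(K(14), -82))*(-26549 + I(17, -219)) = (-43778 + 119)*(-26549 + 82/135) = -43659*(-3584033/135) = 5795381361/5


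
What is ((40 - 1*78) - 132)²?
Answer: 28900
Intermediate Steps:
((40 - 1*78) - 132)² = ((40 - 78) - 132)² = (-38 - 132)² = (-170)² = 28900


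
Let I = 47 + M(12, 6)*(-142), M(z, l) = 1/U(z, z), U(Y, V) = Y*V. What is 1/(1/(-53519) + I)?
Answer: 3853368/177308375 ≈ 0.021733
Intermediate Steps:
U(Y, V) = V*Y
M(z, l) = z**(-2) (M(z, l) = 1/(z*z) = 1/(z**2) = z**(-2))
I = 3313/72 (I = 47 - 142/12**2 = 47 + (1/144)*(-142) = 47 - 71/72 = 3313/72 ≈ 46.014)
1/(1/(-53519) + I) = 1/(1/(-53519) + 3313/72) = 1/(-1/53519 + 3313/72) = 1/(177308375/3853368) = 3853368/177308375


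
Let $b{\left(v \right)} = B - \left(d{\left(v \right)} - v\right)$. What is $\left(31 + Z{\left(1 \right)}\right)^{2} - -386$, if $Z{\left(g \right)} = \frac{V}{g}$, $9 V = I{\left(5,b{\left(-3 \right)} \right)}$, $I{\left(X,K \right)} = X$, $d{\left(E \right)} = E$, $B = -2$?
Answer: $\frac{111922}{81} \approx 1381.8$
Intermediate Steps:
$b{\left(v \right)} = -2$ ($b{\left(v \right)} = -2 - \left(v - v\right) = -2 - 0 = -2 + 0 = -2$)
$V = \frac{5}{9}$ ($V = \frac{1}{9} \cdot 5 = \frac{5}{9} \approx 0.55556$)
$Z{\left(g \right)} = \frac{5}{9 g}$
$\left(31 + Z{\left(1 \right)}\right)^{2} - -386 = \left(31 + \frac{5}{9 \cdot 1}\right)^{2} - -386 = \left(31 + \frac{5}{9} \cdot 1\right)^{2} + 386 = \left(31 + \frac{5}{9}\right)^{2} + 386 = \left(\frac{284}{9}\right)^{2} + 386 = \frac{80656}{81} + 386 = \frac{111922}{81}$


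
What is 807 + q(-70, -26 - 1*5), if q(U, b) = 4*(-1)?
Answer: 803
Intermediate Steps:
q(U, b) = -4
807 + q(-70, -26 - 1*5) = 807 - 4 = 803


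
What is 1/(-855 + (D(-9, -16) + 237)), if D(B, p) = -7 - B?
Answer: -1/616 ≈ -0.0016234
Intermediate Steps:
1/(-855 + (D(-9, -16) + 237)) = 1/(-855 + ((-7 - 1*(-9)) + 237)) = 1/(-855 + ((-7 + 9) + 237)) = 1/(-855 + (2 + 237)) = 1/(-855 + 239) = 1/(-616) = -1/616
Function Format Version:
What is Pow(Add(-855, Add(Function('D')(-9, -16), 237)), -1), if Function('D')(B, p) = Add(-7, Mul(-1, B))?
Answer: Rational(-1, 616) ≈ -0.0016234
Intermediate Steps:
Pow(Add(-855, Add(Function('D')(-9, -16), 237)), -1) = Pow(Add(-855, Add(Add(-7, Mul(-1, -9)), 237)), -1) = Pow(Add(-855, Add(Add(-7, 9), 237)), -1) = Pow(Add(-855, Add(2, 237)), -1) = Pow(Add(-855, 239), -1) = Pow(-616, -1) = Rational(-1, 616)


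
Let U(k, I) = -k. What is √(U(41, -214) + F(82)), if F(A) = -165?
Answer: I*√206 ≈ 14.353*I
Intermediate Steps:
√(U(41, -214) + F(82)) = √(-1*41 - 165) = √(-41 - 165) = √(-206) = I*√206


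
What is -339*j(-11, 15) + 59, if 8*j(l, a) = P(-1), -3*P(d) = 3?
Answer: 811/8 ≈ 101.38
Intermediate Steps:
P(d) = -1 (P(d) = -1/3*3 = -1)
j(l, a) = -1/8 (j(l, a) = (1/8)*(-1) = -1/8)
-339*j(-11, 15) + 59 = -339*(-1/8) + 59 = 339/8 + 59 = 811/8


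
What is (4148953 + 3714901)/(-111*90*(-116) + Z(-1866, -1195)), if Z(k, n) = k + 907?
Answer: 7863854/1157881 ≈ 6.7916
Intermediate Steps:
Z(k, n) = 907 + k
(4148953 + 3714901)/(-111*90*(-116) + Z(-1866, -1195)) = (4148953 + 3714901)/(-111*90*(-116) + (907 - 1866)) = 7863854/(-9990*(-116) - 959) = 7863854/(1158840 - 959) = 7863854/1157881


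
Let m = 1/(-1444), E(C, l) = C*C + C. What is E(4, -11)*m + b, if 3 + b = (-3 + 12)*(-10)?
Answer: -33578/361 ≈ -93.014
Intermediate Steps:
E(C, l) = C + C**2 (E(C, l) = C**2 + C = C + C**2)
m = -1/1444 ≈ -0.00069252
b = -93 (b = -3 + (-3 + 12)*(-10) = -3 + 9*(-10) = -3 - 90 = -93)
E(4, -11)*m + b = (4*(1 + 4))*(-1/1444) - 93 = (4*5)*(-1/1444) - 93 = 20*(-1/1444) - 93 = -5/361 - 93 = -33578/361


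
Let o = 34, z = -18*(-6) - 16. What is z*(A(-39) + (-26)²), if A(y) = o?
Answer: 65320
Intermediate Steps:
z = 92 (z = 108 - 16 = 92)
A(y) = 34
z*(A(-39) + (-26)²) = 92*(34 + (-26)²) = 92*(34 + 676) = 92*710 = 65320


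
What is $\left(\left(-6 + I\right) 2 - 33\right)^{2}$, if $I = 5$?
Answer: $1225$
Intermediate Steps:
$\left(\left(-6 + I\right) 2 - 33\right)^{2} = \left(\left(-6 + 5\right) 2 - 33\right)^{2} = \left(\left(-1\right) 2 - 33\right)^{2} = \left(-2 - 33\right)^{2} = \left(-35\right)^{2} = 1225$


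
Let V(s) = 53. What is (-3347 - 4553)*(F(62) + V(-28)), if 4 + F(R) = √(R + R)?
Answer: -387100 - 15800*√31 ≈ -4.7507e+5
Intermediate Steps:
F(R) = -4 + √2*√R (F(R) = -4 + √(R + R) = -4 + √(2*R) = -4 + √2*√R)
(-3347 - 4553)*(F(62) + V(-28)) = (-3347 - 4553)*((-4 + √2*√62) + 53) = -7900*((-4 + 2*√31) + 53) = -7900*(49 + 2*√31) = -387100 - 15800*√31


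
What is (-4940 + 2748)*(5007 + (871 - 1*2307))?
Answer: -7827632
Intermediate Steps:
(-4940 + 2748)*(5007 + (871 - 1*2307)) = -2192*(5007 + (871 - 2307)) = -2192*(5007 - 1436) = -2192*3571 = -7827632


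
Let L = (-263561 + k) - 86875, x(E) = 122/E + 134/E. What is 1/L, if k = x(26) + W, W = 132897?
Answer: -13/2827879 ≈ -4.5971e-6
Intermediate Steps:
x(E) = 256/E
k = 1727789/13 (k = 256/26 + 132897 = 256*(1/26) + 132897 = 128/13 + 132897 = 1727789/13 ≈ 1.3291e+5)
L = -2827879/13 (L = (-263561 + 1727789/13) - 86875 = -1698504/13 - 86875 = -2827879/13 ≈ -2.1753e+5)
1/L = 1/(-2827879/13) = -13/2827879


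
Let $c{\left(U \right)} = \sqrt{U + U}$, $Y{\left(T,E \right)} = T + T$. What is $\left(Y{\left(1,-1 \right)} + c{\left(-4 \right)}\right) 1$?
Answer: $2 + 2 i \sqrt{2} \approx 2.0 + 2.8284 i$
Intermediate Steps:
$Y{\left(T,E \right)} = 2 T$
$c{\left(U \right)} = \sqrt{2} \sqrt{U}$ ($c{\left(U \right)} = \sqrt{2 U} = \sqrt{2} \sqrt{U}$)
$\left(Y{\left(1,-1 \right)} + c{\left(-4 \right)}\right) 1 = \left(2 \cdot 1 + \sqrt{2} \sqrt{-4}\right) 1 = \left(2 + \sqrt{2} \cdot 2 i\right) 1 = \left(2 + 2 i \sqrt{2}\right) 1 = 2 + 2 i \sqrt{2}$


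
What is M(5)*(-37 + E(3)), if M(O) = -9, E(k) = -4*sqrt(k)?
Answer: 333 + 36*sqrt(3) ≈ 395.35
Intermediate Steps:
M(5)*(-37 + E(3)) = -9*(-37 - 4*sqrt(3)) = 333 + 36*sqrt(3)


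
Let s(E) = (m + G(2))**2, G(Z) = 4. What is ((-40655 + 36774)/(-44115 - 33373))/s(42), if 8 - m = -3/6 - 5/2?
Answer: 3881/17434800 ≈ 0.00022260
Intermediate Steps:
m = 11 (m = 8 - (-3/6 - 5/2) = 8 - (-3*1/6 - 5*1/2) = 8 - (-1/2 - 5/2) = 8 - 1*(-3) = 8 + 3 = 11)
s(E) = 225 (s(E) = (11 + 4)**2 = 15**2 = 225)
((-40655 + 36774)/(-44115 - 33373))/s(42) = ((-40655 + 36774)/(-44115 - 33373))/225 = -3881/(-77488)*(1/225) = -3881*(-1/77488)*(1/225) = (3881/77488)*(1/225) = 3881/17434800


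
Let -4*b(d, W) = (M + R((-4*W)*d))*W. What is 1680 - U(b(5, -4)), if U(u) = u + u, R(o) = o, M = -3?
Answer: 1526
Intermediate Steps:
b(d, W) = -W*(-3 - 4*W*d)/4 (b(d, W) = -(-3 + (-4*W)*d)*W/4 = -(-3 - 4*W*d)*W/4 = -W*(-3 - 4*W*d)/4)
U(u) = 2*u
1680 - U(b(5, -4)) = 1680 - 2*(1/4)*(-4)*(3 + 4*(-4)*5) = 1680 - 2*(1/4)*(-4)*(3 - 80) = 1680 - 2*(1/4)*(-4)*(-77) = 1680 - 2*77 = 1680 - 1*154 = 1680 - 154 = 1526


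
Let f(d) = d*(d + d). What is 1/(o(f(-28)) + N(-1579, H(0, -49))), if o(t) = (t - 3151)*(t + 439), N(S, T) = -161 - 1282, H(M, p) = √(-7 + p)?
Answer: -1/3178524 ≈ -3.1461e-7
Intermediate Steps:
N(S, T) = -1443
f(d) = 2*d² (f(d) = d*(2*d) = 2*d²)
o(t) = (-3151 + t)*(439 + t)
1/(o(f(-28)) + N(-1579, H(0, -49))) = 1/((-1383289 + (2*(-28)²)² - 5424*(-28)²) - 1443) = 1/((-1383289 + (2*784)² - 5424*784) - 1443) = 1/((-1383289 + 1568² - 2712*1568) - 1443) = 1/((-1383289 + 2458624 - 4252416) - 1443) = 1/(-3177081 - 1443) = 1/(-3178524) = -1/3178524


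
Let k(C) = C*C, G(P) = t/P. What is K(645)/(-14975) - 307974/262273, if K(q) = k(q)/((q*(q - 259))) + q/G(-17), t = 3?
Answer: -282068812079/303205947110 ≈ -0.93029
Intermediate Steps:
G(P) = 3/P
k(C) = C**2
K(q) = -17*q/3 + q/(-259 + q) (K(q) = q**2/((q*(q - 259))) + q/((3/(-17))) = q**2/((q*(-259 + q))) + q/((3*(-1/17))) = q**2*(1/(q*(-259 + q))) + q/(-3/17) = q/(-259 + q) + q*(-17/3) = q/(-259 + q) - 17*q/3 = -17*q/3 + q/(-259 + q))
K(645)/(-14975) - 307974/262273 = ((1/3)*645*(4406 - 17*645)/(-259 + 645))/(-14975) - 307974/262273 = ((1/3)*645*(4406 - 10965)/386)*(-1/14975) - 307974*1/262273 = ((1/3)*645*(1/386)*(-6559))*(-1/14975) - 307974/262273 = -1410185/386*(-1/14975) - 307974/262273 = 282037/1156070 - 307974/262273 = -282068812079/303205947110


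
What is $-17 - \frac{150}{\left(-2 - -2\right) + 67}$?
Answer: $- \frac{1289}{67} \approx -19.239$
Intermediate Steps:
$-17 - \frac{150}{\left(-2 - -2\right) + 67} = -17 - \frac{150}{\left(-2 + 2\right) + 67} = -17 - \frac{150}{0 + 67} = -17 - \frac{150}{67} = - \frac{1289}{67}$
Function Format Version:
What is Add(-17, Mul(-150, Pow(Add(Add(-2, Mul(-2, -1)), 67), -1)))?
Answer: Rational(-1289, 67) ≈ -19.239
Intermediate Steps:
Add(-17, Mul(-150, Pow(Add(Add(-2, Mul(-2, -1)), 67), -1))) = Add(-17, Mul(-150, Pow(Add(Add(-2, 2), 67), -1))) = Add(-17, Mul(-150, Pow(Add(0, 67), -1))) = Add(-17, Mul(-150, Pow(67, -1))) = Add(-17, Mul(-150, Rational(1, 67))) = Add(-17, Rational(-150, 67)) = Rational(-1289, 67)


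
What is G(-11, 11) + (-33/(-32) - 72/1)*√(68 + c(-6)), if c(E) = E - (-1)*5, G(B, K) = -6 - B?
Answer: 5 - 2271*√67/32 ≈ -575.90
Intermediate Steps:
c(E) = 5 + E (c(E) = E - 1*(-5) = E + 5 = 5 + E)
G(-11, 11) + (-33/(-32) - 72/1)*√(68 + c(-6)) = (-6 - 1*(-11)) + (-33/(-32) - 72/1)*√(68 + (5 - 6)) = (-6 + 11) + (-33*(-1/32) - 72*1)*√(68 - 1) = 5 + (33/32 - 72)*√67 = 5 - 2271*√67/32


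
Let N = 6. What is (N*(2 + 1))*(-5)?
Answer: -90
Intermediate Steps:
(N*(2 + 1))*(-5) = (6*(2 + 1))*(-5) = (6*3)*(-5) = 18*(-5) = -90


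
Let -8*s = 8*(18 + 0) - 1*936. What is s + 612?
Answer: 711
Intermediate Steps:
s = 99 (s = -(8*(18 + 0) - 1*936)/8 = -(8*18 - 936)/8 = -(144 - 936)/8 = -⅛*(-792) = 99)
s + 612 = 99 + 612 = 711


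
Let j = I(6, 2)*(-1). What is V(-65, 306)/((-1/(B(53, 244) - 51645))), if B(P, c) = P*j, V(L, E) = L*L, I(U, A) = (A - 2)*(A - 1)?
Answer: 218200125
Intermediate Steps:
I(U, A) = (-1 + A)*(-2 + A) (I(U, A) = (-2 + A)*(-1 + A) = (-1 + A)*(-2 + A))
j = 0 (j = (2 + 2**2 - 3*2)*(-1) = (2 + 4 - 6)*(-1) = 0*(-1) = 0)
V(L, E) = L**2
B(P, c) = 0 (B(P, c) = P*0 = 0)
V(-65, 306)/((-1/(B(53, 244) - 51645))) = (-65)**2/((-1/(0 - 51645))) = 4225/((-1/(-51645))) = 4225/((-1*(-1/51645))) = 4225/(1/51645) = 4225*51645 = 218200125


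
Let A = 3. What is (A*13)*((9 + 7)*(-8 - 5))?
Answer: -8112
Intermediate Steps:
(A*13)*((9 + 7)*(-8 - 5)) = (3*13)*((9 + 7)*(-8 - 5)) = 39*(16*(-13)) = 39*(-208) = -8112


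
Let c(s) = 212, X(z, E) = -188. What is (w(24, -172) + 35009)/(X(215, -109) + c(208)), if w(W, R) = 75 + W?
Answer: 8777/6 ≈ 1462.8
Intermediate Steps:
(w(24, -172) + 35009)/(X(215, -109) + c(208)) = ((75 + 24) + 35009)/(-188 + 212) = (99 + 35009)/24 = 35108*(1/24) = 8777/6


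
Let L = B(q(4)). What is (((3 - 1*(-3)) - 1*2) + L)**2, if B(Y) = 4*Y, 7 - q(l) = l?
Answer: 256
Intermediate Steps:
q(l) = 7 - l
L = 12 (L = 4*(7 - 1*4) = 4*(7 - 4) = 4*3 = 12)
(((3 - 1*(-3)) - 1*2) + L)**2 = (((3 - 1*(-3)) - 1*2) + 12)**2 = (((3 + 3) - 2) + 12)**2 = ((6 - 2) + 12)**2 = (4 + 12)**2 = 16**2 = 256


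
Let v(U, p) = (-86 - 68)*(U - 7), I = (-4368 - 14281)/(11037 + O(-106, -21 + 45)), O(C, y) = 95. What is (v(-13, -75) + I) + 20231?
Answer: 259479403/11132 ≈ 23309.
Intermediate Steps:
I = -18649/11132 (I = (-4368 - 14281)/(11037 + 95) = -18649/11132 ≈ -1.6753)
v(U, p) = 1078 - 154*U (v(U, p) = -154*(-7 + U) = 1078 - 154*U)
(v(-13, -75) + I) + 20231 = ((1078 - 154*(-13)) - 18649/11132) + 20231 = ((1078 + 2002) - 18649/11132) + 20231 = (3080 - 18649/11132) + 20231 = 34267911/11132 + 20231 = 259479403/11132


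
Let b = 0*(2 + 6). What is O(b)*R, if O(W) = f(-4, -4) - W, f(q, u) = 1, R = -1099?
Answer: -1099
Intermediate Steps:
b = 0 (b = 0*8 = 0)
O(W) = 1 - W
O(b)*R = (1 - 1*0)*(-1099) = (1 + 0)*(-1099) = 1*(-1099) = -1099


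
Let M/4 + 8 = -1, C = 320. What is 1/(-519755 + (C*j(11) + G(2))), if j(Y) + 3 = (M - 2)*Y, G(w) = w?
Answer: -1/654473 ≈ -1.5279e-6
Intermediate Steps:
M = -36 (M = -32 + 4*(-1) = -32 - 4 = -36)
j(Y) = -3 - 38*Y (j(Y) = -3 + (-36 - 2)*Y = -3 - 38*Y)
1/(-519755 + (C*j(11) + G(2))) = 1/(-519755 + (320*(-3 - 38*11) + 2)) = 1/(-519755 + (320*(-3 - 418) + 2)) = 1/(-519755 + (320*(-421) + 2)) = 1/(-519755 + (-134720 + 2)) = 1/(-519755 - 134718) = 1/(-654473) = -1/654473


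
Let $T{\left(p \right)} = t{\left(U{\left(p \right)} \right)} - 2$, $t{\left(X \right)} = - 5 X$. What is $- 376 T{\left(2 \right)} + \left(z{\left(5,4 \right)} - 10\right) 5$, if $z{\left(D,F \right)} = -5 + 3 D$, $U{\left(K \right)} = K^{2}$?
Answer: $8272$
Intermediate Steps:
$T{\left(p \right)} = -2 - 5 p^{2}$ ($T{\left(p \right)} = - 5 p^{2} - 2 = -2 - 5 p^{2}$)
$- 376 T{\left(2 \right)} + \left(z{\left(5,4 \right)} - 10\right) 5 = - 376 \left(-2 - 5 \cdot 2^{2}\right) + \left(\left(-5 + 3 \cdot 5\right) - 10\right) 5 = - 376 \left(-2 - 20\right) + \left(\left(-5 + 15\right) - 10\right) 5 = - 376 \left(-2 - 20\right) + \left(10 - 10\right) 5 = \left(-376\right) \left(-22\right) + 0 \cdot 5 = 8272 + 0 = 8272$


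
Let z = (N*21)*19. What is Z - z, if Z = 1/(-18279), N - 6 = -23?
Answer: 123986456/18279 ≈ 6783.0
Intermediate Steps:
N = -17 (N = 6 - 23 = -17)
Z = -1/18279 ≈ -5.4708e-5
z = -6783 (z = -17*21*19 = -357*19 = -6783)
Z - z = -1/18279 - 1*(-6783) = -1/18279 + 6783 = 123986456/18279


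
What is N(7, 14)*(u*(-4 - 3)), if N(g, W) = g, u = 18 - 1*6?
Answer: -588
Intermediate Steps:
u = 12 (u = 18 - 6 = 12)
N(7, 14)*(u*(-4 - 3)) = 7*(12*(-4 - 3)) = 7*(12*(-7)) = 7*(-84) = -588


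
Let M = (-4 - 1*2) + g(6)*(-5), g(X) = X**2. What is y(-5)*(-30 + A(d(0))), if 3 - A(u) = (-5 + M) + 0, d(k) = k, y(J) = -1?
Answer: -164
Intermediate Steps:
M = -186 (M = (-4 - 1*2) + 6**2*(-5) = (-4 - 2) + 36*(-5) = -6 - 180 = -186)
A(u) = 194 (A(u) = 3 - ((-5 - 186) + 0) = 3 - (-191 + 0) = 3 - 1*(-191) = 3 + 191 = 194)
y(-5)*(-30 + A(d(0))) = -(-30 + 194) = -1*164 = -164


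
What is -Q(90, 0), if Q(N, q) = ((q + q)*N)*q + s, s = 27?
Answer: -27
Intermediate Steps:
Q(N, q) = 27 + 2*N*q² (Q(N, q) = ((q + q)*N)*q + 27 = ((2*q)*N)*q + 27 = (2*N*q)*q + 27 = 2*N*q² + 27 = 27 + 2*N*q²)
-Q(90, 0) = -(27 + 2*90*0²) = -(27 + 2*90*0) = -(27 + 0) = -1*27 = -27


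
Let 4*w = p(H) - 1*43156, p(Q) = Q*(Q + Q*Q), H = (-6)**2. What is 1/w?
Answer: 1/1199 ≈ 0.00083403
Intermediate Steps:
H = 36
p(Q) = Q*(Q + Q**2)
w = 1199 (w = (36**2*(1 + 36) - 1*43156)/4 = (1296*37 - 43156)/4 = (47952 - 43156)/4 = (1/4)*4796 = 1199)
1/w = 1/1199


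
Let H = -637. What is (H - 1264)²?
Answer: 3613801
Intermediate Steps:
(H - 1264)² = (-637 - 1264)² = (-1901)² = 3613801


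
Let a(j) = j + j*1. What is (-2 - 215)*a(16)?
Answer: -6944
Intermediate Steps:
a(j) = 2*j (a(j) = j + j = 2*j)
(-2 - 215)*a(16) = (-2 - 215)*(2*16) = -217*32 = -6944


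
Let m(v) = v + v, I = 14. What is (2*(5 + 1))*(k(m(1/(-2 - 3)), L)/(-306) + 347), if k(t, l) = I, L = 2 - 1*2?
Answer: 212336/51 ≈ 4163.5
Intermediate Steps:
L = 0 (L = 2 - 2 = 0)
m(v) = 2*v
k(t, l) = 14
(2*(5 + 1))*(k(m(1/(-2 - 3)), L)/(-306) + 347) = (2*(5 + 1))*(14/(-306) + 347) = (2*6)*(14*(-1/306) + 347) = 12*(-7/153 + 347) = 12*(53084/153) = 212336/51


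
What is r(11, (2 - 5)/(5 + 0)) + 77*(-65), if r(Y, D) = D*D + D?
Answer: -125131/25 ≈ -5005.2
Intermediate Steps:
r(Y, D) = D + D² (r(Y, D) = D² + D = D + D²)
r(11, (2 - 5)/(5 + 0)) + 77*(-65) = ((2 - 5)/(5 + 0))*(1 + (2 - 5)/(5 + 0)) + 77*(-65) = (-3/5)*(1 - 3/5) - 5005 = (-3*⅕)*(1 - 3*⅕) - 5005 = -3*(1 - ⅗)/5 - 5005 = -⅗*⅖ - 5005 = -6/25 - 5005 = -125131/25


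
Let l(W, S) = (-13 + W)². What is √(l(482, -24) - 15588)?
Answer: √204373 ≈ 452.08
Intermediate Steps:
√(l(482, -24) - 15588) = √((-13 + 482)² - 15588) = √(469² - 15588) = √(219961 - 15588) = √204373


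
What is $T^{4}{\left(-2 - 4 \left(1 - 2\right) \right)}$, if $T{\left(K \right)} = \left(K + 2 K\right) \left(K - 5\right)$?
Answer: $104976$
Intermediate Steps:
$T{\left(K \right)} = 3 K \left(-5 + K\right)$
$T^{4}{\left(-2 - 4 \left(1 - 2\right) \right)} = \left(3 \left(-2 - 4 \left(1 - 2\right)\right) \left(-5 - \left(2 + 4 \left(1 - 2\right)\right)\right)\right)^{4} = \left(3 \left(-2 - -4\right) \left(-5 - -2\right)\right)^{4} = \left(3 \left(-2 + 4\right) \left(-5 + \left(-2 + 4\right)\right)\right)^{4} = \left(3 \cdot 2 \left(-5 + 2\right)\right)^{4} = \left(3 \cdot 2 \left(-3\right)\right)^{4} = \left(-18\right)^{4} = 104976$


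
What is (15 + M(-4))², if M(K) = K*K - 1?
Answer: 900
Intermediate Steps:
M(K) = -1 + K² (M(K) = K² - 1 = -1 + K²)
(15 + M(-4))² = (15 + (-1 + (-4)²))² = (15 + (-1 + 16))² = (15 + 15)² = 30² = 900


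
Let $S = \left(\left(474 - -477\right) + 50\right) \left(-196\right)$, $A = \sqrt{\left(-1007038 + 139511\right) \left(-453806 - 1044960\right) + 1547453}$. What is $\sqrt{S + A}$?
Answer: $\sqrt{-196196 + \sqrt{1300221519135}} \approx 971.64$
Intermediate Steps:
$A = \sqrt{1300221519135}$ ($A = \sqrt{\left(-867527\right) \left(-1498766\right) + 1547453} = \sqrt{1300219971682 + 1547453} = \sqrt{1300221519135} \approx 1.1403 \cdot 10^{6}$)
$S = -196196$ ($S = \left(\left(474 + 477\right) + 50\right) \left(-196\right) = \left(951 + 50\right) \left(-196\right) = 1001 \left(-196\right) = -196196$)
$\sqrt{S + A} = \sqrt{-196196 + \sqrt{1300221519135}}$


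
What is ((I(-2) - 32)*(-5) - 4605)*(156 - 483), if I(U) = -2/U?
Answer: 1455150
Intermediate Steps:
((I(-2) - 32)*(-5) - 4605)*(156 - 483) = ((-2/(-2) - 32)*(-5) - 4605)*(156 - 483) = ((-2*(-1/2) - 32)*(-5) - 4605)*(-327) = ((1 - 32)*(-5) - 4605)*(-327) = (-31*(-5) - 4605)*(-327) = (155 - 4605)*(-327) = -4450*(-327) = 1455150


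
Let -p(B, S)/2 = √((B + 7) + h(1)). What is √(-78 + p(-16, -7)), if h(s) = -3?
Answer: √(-78 - 4*I*√3) ≈ 0.39185 - 8.8405*I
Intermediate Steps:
p(B, S) = -2*√(4 + B) (p(B, S) = -2*√((B + 7) - 3) = -2*√((7 + B) - 3) = -2*√(4 + B))
√(-78 + p(-16, -7)) = √(-78 - 2*√(4 - 16)) = √(-78 - 4*I*√3)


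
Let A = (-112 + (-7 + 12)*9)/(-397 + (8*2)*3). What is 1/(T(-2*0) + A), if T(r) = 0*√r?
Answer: 349/67 ≈ 5.2090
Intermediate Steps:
T(r) = 0
A = 67/349 (A = (-112 + 5*9)/(-397 + 16*3) = (-112 + 45)/(-397 + 48) = -67/(-349) = -67*(-1/349) = 67/349 ≈ 0.19198)
1/(T(-2*0) + A) = 1/(0 + 67/349) = 1/(67/349) = 349/67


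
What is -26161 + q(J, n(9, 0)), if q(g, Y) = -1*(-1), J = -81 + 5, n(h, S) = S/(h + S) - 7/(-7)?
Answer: -26160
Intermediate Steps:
n(h, S) = 1 + S/(S + h) (n(h, S) = S/(S + h) - 7*(-⅐) = S/(S + h) + 1 = 1 + S/(S + h))
J = -76
q(g, Y) = 1
-26161 + q(J, n(9, 0)) = -26161 + 1 = -26160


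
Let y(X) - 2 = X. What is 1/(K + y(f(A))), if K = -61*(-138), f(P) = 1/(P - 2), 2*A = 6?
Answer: 1/8421 ≈ 0.00011875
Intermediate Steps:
A = 3 (A = (½)*6 = 3)
f(P) = 1/(-2 + P)
K = 8418
y(X) = 2 + X
1/(K + y(f(A))) = 1/(8418 + (2 + 1/(-2 + 3))) = 1/(8418 + (2 + 1/1)) = 1/(8418 + (2 + 1)) = 1/(8418 + 3) = 1/8421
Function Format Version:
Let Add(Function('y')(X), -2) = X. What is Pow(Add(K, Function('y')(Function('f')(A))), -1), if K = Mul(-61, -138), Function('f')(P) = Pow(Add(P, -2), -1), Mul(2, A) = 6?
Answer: Rational(1, 8421) ≈ 0.00011875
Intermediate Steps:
A = 3 (A = Mul(Rational(1, 2), 6) = 3)
Function('f')(P) = Pow(Add(-2, P), -1)
K = 8418
Function('y')(X) = Add(2, X)
Pow(Add(K, Function('y')(Function('f')(A))), -1) = Pow(Add(8418, Add(2, Pow(Add(-2, 3), -1))), -1) = Pow(Add(8418, Add(2, Pow(1, -1))), -1) = Pow(Add(8418, Add(2, 1)), -1) = Pow(Add(8418, 3), -1) = Pow(8421, -1) = Rational(1, 8421)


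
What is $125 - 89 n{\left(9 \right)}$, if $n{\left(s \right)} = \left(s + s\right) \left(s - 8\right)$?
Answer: $-1477$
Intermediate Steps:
$n{\left(s \right)} = 2 s \left(-8 + s\right)$
$125 - 89 n{\left(9 \right)} = 125 - 89 \cdot 2 \cdot 9 \left(-8 + 9\right) = 125 - 89 \cdot 2 \cdot 9 \cdot 1 = 125 - 1602 = -1477$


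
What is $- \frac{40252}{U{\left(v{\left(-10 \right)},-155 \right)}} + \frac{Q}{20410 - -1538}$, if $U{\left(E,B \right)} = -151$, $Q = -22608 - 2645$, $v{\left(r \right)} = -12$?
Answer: $\frac{879637693}{3314148} \approx 265.42$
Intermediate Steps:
$Q = -25253$
$- \frac{40252}{U{\left(v{\left(-10 \right)},-155 \right)}} + \frac{Q}{20410 - -1538} = - \frac{40252}{-151} - \frac{25253}{20410 - -1538} = \left(-40252\right) \left(- \frac{1}{151}\right) - \frac{25253}{20410 + 1538} = \frac{40252}{151} - \frac{25253}{21948} = \frac{879637693}{3314148}$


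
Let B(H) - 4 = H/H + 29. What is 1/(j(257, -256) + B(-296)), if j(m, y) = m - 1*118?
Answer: 1/173 ≈ 0.0057803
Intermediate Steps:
j(m, y) = -118 + m (j(m, y) = m - 118 = -118 + m)
B(H) = 34 (B(H) = 4 + (H/H + 29) = 4 + (1 + 29) = 4 + 30 = 34)
1/(j(257, -256) + B(-296)) = 1/((-118 + 257) + 34) = 1/(139 + 34) = 1/173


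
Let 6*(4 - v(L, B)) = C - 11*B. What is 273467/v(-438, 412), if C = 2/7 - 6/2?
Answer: 3828538/10637 ≈ 359.93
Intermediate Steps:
C = -19/7 (C = 2*(⅐) - 6*½ = 2/7 - 3 = -19/7 ≈ -2.7143)
v(L, B) = 187/42 + 11*B/6 (v(L, B) = 4 - (-19/7 - 11*B)/6 = 4 + (19/42 + 11*B/6) = 187/42 + 11*B/6)
273467/v(-438, 412) = 273467/(187/42 + (11/6)*412) = 273467/(187/42 + 2266/3) = 273467/(10637/14) = 273467*(14/10637) = 3828538/10637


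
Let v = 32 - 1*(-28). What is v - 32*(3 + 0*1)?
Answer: -36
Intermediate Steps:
v = 60 (v = 32 + 28 = 60)
v - 32*(3 + 0*1) = 60 - 32*(3 + 0*1) = 60 - 32*(3 + 0) = 60 - 32*3 = 60 - 96 = -36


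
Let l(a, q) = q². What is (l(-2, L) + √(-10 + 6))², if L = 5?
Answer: 621 + 100*I ≈ 621.0 + 100.0*I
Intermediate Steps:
(l(-2, L) + √(-10 + 6))² = (5² + √(-10 + 6))² = (25 + √(-4))² = (25 + 2*I)²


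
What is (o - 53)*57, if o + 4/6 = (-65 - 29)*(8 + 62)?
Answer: -378119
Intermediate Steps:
o = -19742/3 (o = -⅔ + (-65 - 29)*(8 + 62) = -⅔ - 94*70 = -⅔ - 6580 = -19742/3 ≈ -6580.7)
(o - 53)*57 = (-19742/3 - 53)*57 = -19901/3*57 = -378119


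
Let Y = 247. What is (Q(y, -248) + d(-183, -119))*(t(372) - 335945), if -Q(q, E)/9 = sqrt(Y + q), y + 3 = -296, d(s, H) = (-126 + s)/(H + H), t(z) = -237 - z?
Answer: -51997593/119 + 6057972*I*sqrt(13) ≈ -4.3695e+5 + 2.1842e+7*I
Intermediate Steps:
d(s, H) = (-126 + s)/(2*H) (d(s, H) = (-126 + s)/((2*H)) = (-126 + s)*(1/(2*H)) = (-126 + s)/(2*H))
y = -299 (y = -3 - 296 = -299)
Q(q, E) = -9*sqrt(247 + q)
(Q(y, -248) + d(-183, -119))*(t(372) - 335945) = (-9*sqrt(247 - 299) + (1/2)*(-126 - 183)/(-119))*((-237 - 1*372) - 335945) = (-18*I*sqrt(13) + (1/2)*(-1/119)*(-309))*((-237 - 372) - 335945) = (-18*I*sqrt(13) + 309/238)*(-609 - 335945) = (-18*I*sqrt(13) + 309/238)*(-336554) = (309/238 - 18*I*sqrt(13))*(-336554) = -51997593/119 + 6057972*I*sqrt(13)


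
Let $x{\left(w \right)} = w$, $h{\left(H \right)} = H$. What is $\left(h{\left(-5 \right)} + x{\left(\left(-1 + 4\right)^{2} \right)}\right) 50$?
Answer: $200$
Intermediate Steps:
$\left(h{\left(-5 \right)} + x{\left(\left(-1 + 4\right)^{2} \right)}\right) 50 = \left(-5 + \left(-1 + 4\right)^{2}\right) 50 = \left(-5 + 3^{2}\right) 50 = \left(-5 + 9\right) 50 = 4 \cdot 50 = 200$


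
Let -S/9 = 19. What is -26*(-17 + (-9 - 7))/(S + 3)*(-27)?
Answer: 3861/28 ≈ 137.89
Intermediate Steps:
S = -171 (S = -9*19 = -171)
-26*(-17 + (-9 - 7))/(S + 3)*(-27) = -26*(-17 + (-9 - 7))/(-171 + 3)*(-27) = -26*(-17 - 16)/(-168)*(-27) = -(-858)*(-1)/168*(-27) = -26*11/56*(-27) = -143/28*(-27) = 3861/28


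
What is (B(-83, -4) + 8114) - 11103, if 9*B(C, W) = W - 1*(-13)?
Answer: -2988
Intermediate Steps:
B(C, W) = 13/9 + W/9 (B(C, W) = (W - 1*(-13))/9 = (W + 13)/9 = (13 + W)/9 = 13/9 + W/9)
(B(-83, -4) + 8114) - 11103 = ((13/9 + (⅑)*(-4)) + 8114) - 11103 = ((13/9 - 4/9) + 8114) - 11103 = (1 + 8114) - 11103 = 8115 - 11103 = -2988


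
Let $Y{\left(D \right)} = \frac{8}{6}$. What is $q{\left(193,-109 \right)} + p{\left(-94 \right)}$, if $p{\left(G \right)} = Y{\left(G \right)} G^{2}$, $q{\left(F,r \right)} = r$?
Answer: $\frac{35017}{3} \approx 11672.0$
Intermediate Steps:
$Y{\left(D \right)} = \frac{4}{3}$ ($Y{\left(D \right)} = 8 \cdot \frac{1}{6} = \frac{4}{3}$)
$p{\left(G \right)} = \frac{4 G^{2}}{3}$
$q{\left(193,-109 \right)} + p{\left(-94 \right)} = -109 + \frac{4 \left(-94\right)^{2}}{3} = -109 + \frac{4}{3} \cdot 8836 = -109 + \frac{35344}{3} = \frac{35017}{3}$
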